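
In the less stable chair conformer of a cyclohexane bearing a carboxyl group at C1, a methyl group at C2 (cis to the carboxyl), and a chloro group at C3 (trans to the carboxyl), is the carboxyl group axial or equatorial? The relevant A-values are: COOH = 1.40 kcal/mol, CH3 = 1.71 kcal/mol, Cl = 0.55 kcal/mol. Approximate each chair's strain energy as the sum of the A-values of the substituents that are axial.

Chair I (carboxyl axial, methyl equatorial, chloro equatorial): E = 1.40 kcal/mol.
Chair II (carboxyl equatorial, methyl axial, chloro axial): E = 2.26 kcal/mol.
Chair II is the less stable (higher-energy) conformer, and in that chair the carboxyl group is equatorial.

equatorial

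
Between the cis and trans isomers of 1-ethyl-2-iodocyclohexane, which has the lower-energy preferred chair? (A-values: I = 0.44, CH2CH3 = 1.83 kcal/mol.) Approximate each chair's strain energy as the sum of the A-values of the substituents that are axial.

trans

At 1,2 positions (parity opposite): cis → (a,e or e,a); trans → (e,e or a,a).
Best chair for cis: E = 0.44 kcal/mol; best chair for trans: E = 0.00 kcal/mol.
The trans isomer is lower by 0.44 kcal/mol.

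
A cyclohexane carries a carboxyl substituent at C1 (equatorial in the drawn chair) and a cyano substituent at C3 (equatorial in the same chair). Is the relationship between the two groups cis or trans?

C1 and C3 have the same parity, so their axial bonds point in the same direction.
With same-parity carbons, two substituents on the same face are both axial or both equatorial; opposite faces give one of each.
Here the groups are equatorial/equatorial → same face → cis.

cis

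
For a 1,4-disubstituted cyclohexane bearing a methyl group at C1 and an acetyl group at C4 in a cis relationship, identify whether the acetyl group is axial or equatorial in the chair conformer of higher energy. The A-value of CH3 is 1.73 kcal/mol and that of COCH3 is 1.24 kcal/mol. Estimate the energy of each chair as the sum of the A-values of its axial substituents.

C1 and C4 have opposite parity, so for the cis isomer the two substituents are one axial and one equatorial in each chair.
Chair I (methyl axial, acetyl equatorial): E = 1.73 kcal/mol.
Chair II (methyl equatorial, acetyl axial): E = 1.24 kcal/mol.
Chair I is the less stable (higher-energy) conformer, and in that chair the acetyl group is equatorial.

equatorial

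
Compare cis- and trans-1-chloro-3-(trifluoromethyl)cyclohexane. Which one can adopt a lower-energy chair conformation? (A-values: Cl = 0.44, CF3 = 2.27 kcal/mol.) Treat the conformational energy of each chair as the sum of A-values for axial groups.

At 1,3 positions (parity same): cis → (e,e or a,a); trans → (a,e or e,a).
Best chair for cis: E = 0.00 kcal/mol; best chair for trans: E = 0.44 kcal/mol.
The cis isomer is lower by 0.44 kcal/mol.

cis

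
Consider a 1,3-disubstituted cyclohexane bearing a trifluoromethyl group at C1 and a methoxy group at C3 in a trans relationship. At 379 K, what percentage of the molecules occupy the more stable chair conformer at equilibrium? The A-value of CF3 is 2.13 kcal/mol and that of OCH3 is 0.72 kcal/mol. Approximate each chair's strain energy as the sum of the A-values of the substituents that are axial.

C1 and C3 have the same parity, so for the trans isomer the two substituents are one axial and one equatorial in each chair.
Chair I (trifluoromethyl axial, methoxy equatorial): E = 2.13 kcal/mol; chair II (trifluoromethyl equatorial, methoxy axial): E = 0.72 kcal/mol.
ΔG = 1.41 kcal/mol between the two chairs.
K = exp(ΔG/RT) with R = 1.987×10⁻³ kcal mol⁻¹ K⁻¹ and T = 379 K gives K ≈ 6.5.
Fraction in the lower-energy chair = K/(K+1) = 86.7%.

86.7%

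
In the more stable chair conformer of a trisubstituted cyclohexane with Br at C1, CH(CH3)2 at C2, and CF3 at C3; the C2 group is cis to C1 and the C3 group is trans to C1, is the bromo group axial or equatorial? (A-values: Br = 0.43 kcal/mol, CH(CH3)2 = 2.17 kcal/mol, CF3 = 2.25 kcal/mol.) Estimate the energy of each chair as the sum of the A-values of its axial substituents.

Chair I (bromo axial, isopropyl equatorial, trifluoromethyl equatorial): E = 0.43 kcal/mol.
Chair II (bromo equatorial, isopropyl axial, trifluoromethyl axial): E = 4.42 kcal/mol.
Chair I is the more stable (lower-energy) conformer, and in that chair the bromo group is axial.

axial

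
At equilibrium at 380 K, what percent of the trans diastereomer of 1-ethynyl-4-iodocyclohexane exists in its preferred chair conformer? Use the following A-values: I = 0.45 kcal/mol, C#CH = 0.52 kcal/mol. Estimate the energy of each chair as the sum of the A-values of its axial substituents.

78.3%

C1 and C4 have opposite parity, so for the trans isomer the two substituents are e,e in one chair and a,a in the other.
Chair I (iodo axial, ethynyl axial): E = 0.97 kcal/mol; chair II (iodo equatorial, ethynyl equatorial): E = 0.00 kcal/mol.
ΔG = 0.97 kcal/mol between the two chairs.
K = exp(ΔG/RT) with R = 1.987×10⁻³ kcal mol⁻¹ K⁻¹ and T = 380 K gives K ≈ 3.61.
Fraction in the lower-energy chair = K/(K+1) = 78.3%.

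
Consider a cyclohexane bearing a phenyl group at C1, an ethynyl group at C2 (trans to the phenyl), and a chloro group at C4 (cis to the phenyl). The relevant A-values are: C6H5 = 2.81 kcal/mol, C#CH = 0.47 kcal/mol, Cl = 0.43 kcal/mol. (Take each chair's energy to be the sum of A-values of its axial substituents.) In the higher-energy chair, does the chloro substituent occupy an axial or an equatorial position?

Chair I (phenyl axial, ethynyl axial, chloro equatorial): E = 3.28 kcal/mol.
Chair II (phenyl equatorial, ethynyl equatorial, chloro axial): E = 0.43 kcal/mol.
Chair I is the less stable (higher-energy) conformer, and in that chair the chloro group is equatorial.

equatorial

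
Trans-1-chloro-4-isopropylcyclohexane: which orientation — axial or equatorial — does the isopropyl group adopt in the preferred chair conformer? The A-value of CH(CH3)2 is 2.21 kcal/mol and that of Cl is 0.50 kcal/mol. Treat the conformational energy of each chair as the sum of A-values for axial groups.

C1 and C4 have opposite parity, so for the trans isomer the two substituents are e,e in one chair and a,a in the other.
Chair I (isopropyl axial, chloro axial): E = 2.71 kcal/mol.
Chair II (isopropyl equatorial, chloro equatorial): E = 0.00 kcal/mol.
Chair II is the more stable (lower-energy) conformer, and in that chair the isopropyl group is equatorial.

equatorial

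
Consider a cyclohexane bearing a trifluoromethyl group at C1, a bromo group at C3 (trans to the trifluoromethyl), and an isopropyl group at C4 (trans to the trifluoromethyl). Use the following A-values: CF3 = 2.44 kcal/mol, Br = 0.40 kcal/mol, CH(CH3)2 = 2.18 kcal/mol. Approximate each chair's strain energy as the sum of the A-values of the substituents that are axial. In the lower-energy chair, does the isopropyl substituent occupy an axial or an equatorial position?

equatorial

Chair I (trifluoromethyl axial, bromo equatorial, isopropyl axial): E = 4.62 kcal/mol.
Chair II (trifluoromethyl equatorial, bromo axial, isopropyl equatorial): E = 0.40 kcal/mol.
Chair II is the more stable (lower-energy) conformer, and in that chair the isopropyl group is equatorial.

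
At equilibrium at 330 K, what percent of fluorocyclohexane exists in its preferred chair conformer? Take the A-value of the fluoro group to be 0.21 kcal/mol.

57.9%

One chair has the fluoro group axial (E = 0.21 kcal/mol) and the other has it equatorial (E = 0).
ΔG = 0.21 kcal/mol between the two chairs.
K = exp(ΔG/RT) with R = 1.987×10⁻³ kcal mol⁻¹ K⁻¹ and T = 330 K gives K ≈ 1.38.
Fraction in the lower-energy chair = K/(K+1) = 57.9%.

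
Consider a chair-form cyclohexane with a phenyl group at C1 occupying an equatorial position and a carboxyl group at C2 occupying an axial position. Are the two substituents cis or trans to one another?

C1 and C2 have opposite parity, so their axial bonds point in opposite directions.
With opposite-parity carbons, two substituents on the same face are one axial and one equatorial; opposite faces give both axial or both equatorial.
Here the groups are equatorial/axial → same face → cis.

cis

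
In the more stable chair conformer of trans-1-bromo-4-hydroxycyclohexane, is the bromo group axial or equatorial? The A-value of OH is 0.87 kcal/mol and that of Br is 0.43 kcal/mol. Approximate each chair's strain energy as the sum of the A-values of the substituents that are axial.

C1 and C4 have opposite parity, so for the trans isomer the two substituents are e,e in one chair and a,a in the other.
Chair I (hydroxyl axial, bromo axial): E = 1.30 kcal/mol.
Chair II (hydroxyl equatorial, bromo equatorial): E = 0.00 kcal/mol.
Chair II is the more stable (lower-energy) conformer, and in that chair the bromo group is equatorial.

equatorial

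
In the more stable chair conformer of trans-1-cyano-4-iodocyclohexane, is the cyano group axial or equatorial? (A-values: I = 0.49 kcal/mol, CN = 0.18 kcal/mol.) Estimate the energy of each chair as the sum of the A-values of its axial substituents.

C1 and C4 have opposite parity, so for the trans isomer the two substituents are e,e in one chair and a,a in the other.
Chair I (iodo axial, cyano axial): E = 0.67 kcal/mol.
Chair II (iodo equatorial, cyano equatorial): E = 0.00 kcal/mol.
Chair II is the more stable (lower-energy) conformer, and in that chair the cyano group is equatorial.

equatorial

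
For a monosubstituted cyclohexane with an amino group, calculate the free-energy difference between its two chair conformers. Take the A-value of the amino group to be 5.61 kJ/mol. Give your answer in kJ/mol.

A monosubstituted cyclohexane has one chair with the amino group axial (E = A = 5.61 kJ/mol) and one with it equatorial (E = 0).
ΔE = 5.61 − 0 = 5.61 kJ/mol.

5.61 kJ/mol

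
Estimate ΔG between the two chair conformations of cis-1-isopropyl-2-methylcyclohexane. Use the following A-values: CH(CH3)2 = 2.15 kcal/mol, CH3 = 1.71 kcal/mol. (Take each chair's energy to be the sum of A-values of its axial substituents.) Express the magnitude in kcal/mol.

C1 and C2 have opposite parity, so for the cis isomer the two substituents are one axial and one equatorial in each chair.
Chair I (isopropyl axial, methyl equatorial): E = 2.15 kcal/mol.
Chair II (isopropyl equatorial, methyl axial): E = 1.71 kcal/mol.
ΔE = 2.15 − 1.71 = 0.44 kcal/mol; chair II is more stable.

0.44 kcal/mol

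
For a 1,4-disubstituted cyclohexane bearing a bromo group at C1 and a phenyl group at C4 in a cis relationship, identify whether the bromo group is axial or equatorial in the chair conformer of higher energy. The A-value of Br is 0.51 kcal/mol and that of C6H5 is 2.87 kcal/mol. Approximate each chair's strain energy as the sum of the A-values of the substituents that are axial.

C1 and C4 have opposite parity, so for the cis isomer the two substituents are one axial and one equatorial in each chair.
Chair I (bromo axial, phenyl equatorial): E = 0.51 kcal/mol.
Chair II (bromo equatorial, phenyl axial): E = 2.87 kcal/mol.
Chair II is the less stable (higher-energy) conformer, and in that chair the bromo group is equatorial.

equatorial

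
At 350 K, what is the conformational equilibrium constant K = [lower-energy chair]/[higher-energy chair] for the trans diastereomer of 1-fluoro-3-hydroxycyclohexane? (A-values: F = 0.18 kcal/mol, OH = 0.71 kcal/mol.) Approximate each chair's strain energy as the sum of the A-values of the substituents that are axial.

K ≈ 2.14

C1 and C3 have the same parity, so for the trans isomer the two substituents are one axial and one equatorial in each chair.
Chair I (fluoro axial, hydroxyl equatorial): E = 0.18 kcal/mol; chair II (fluoro equatorial, hydroxyl axial): E = 0.71 kcal/mol.
ΔG = 0.53 kcal/mol between the two chairs.
K = exp(ΔG/RT) with R = 1.987×10⁻³ kcal mol⁻¹ K⁻¹ and T = 350 K gives K ≈ 2.14.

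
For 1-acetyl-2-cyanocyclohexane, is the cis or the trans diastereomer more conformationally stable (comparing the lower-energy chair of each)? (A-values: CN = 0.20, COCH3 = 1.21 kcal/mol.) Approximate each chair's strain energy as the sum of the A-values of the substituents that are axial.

At 1,2 positions (parity opposite): cis → (a,e or e,a); trans → (e,e or a,a).
Best chair for cis: E = 0.20 kcal/mol; best chair for trans: E = 0.00 kcal/mol.
The trans isomer is lower by 0.20 kcal/mol.

trans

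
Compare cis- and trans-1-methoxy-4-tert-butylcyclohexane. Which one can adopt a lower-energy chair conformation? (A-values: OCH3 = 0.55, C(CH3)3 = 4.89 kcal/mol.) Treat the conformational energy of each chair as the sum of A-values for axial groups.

At 1,4 positions (parity opposite): cis → (a,e or e,a); trans → (e,e or a,a).
Best chair for cis: E = 0.55 kcal/mol; best chair for trans: E = 0.00 kcal/mol.
The trans isomer is lower by 0.55 kcal/mol.

trans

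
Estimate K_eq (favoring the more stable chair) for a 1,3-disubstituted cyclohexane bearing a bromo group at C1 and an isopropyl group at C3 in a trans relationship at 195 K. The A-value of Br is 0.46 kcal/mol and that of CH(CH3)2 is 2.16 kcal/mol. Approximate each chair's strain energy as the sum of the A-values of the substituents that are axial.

C1 and C3 have the same parity, so for the trans isomer the two substituents are one axial and one equatorial in each chair.
Chair I (bromo axial, isopropyl equatorial): E = 0.46 kcal/mol; chair II (bromo equatorial, isopropyl axial): E = 2.16 kcal/mol.
ΔG = 1.70 kcal/mol between the two chairs.
K = exp(ΔG/RT) with R = 1.987×10⁻³ kcal mol⁻¹ K⁻¹ and T = 195 K gives K ≈ 80.4.

K ≈ 80.4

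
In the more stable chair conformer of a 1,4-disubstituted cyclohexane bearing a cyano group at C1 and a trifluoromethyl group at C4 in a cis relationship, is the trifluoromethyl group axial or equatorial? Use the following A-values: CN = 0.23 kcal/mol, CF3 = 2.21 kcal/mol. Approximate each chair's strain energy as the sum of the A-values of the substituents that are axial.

equatorial

C1 and C4 have opposite parity, so for the cis isomer the two substituents are one axial and one equatorial in each chair.
Chair I (cyano axial, trifluoromethyl equatorial): E = 0.23 kcal/mol.
Chair II (cyano equatorial, trifluoromethyl axial): E = 2.21 kcal/mol.
Chair I is the more stable (lower-energy) conformer, and in that chair the trifluoromethyl group is equatorial.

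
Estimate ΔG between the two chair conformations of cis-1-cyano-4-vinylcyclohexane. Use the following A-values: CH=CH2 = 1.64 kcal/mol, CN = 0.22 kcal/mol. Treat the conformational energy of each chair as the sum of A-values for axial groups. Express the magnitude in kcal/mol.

C1 and C4 have opposite parity, so for the cis isomer the two substituents are one axial and one equatorial in each chair.
Chair I (vinyl axial, cyano equatorial): E = 1.64 kcal/mol.
Chair II (vinyl equatorial, cyano axial): E = 0.22 kcal/mol.
ΔE = 1.64 − 0.22 = 1.42 kcal/mol; chair II is more stable.

1.42 kcal/mol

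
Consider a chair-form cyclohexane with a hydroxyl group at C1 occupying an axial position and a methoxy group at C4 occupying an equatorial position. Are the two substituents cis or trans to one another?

C1 and C4 have opposite parity, so their axial bonds point in opposite directions.
With opposite-parity carbons, two substituents on the same face are one axial and one equatorial; opposite faces give both axial or both equatorial.
Here the groups are axial/equatorial → same face → cis.

cis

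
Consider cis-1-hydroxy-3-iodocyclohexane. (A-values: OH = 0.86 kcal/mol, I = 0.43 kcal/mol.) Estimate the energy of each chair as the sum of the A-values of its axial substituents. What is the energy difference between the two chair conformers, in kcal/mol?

C1 and C3 have the same parity, so for the cis isomer the two substituents are e,e in one chair and a,a in the other.
Chair I (hydroxyl axial, iodo axial): E = 1.29 kcal/mol.
Chair II (hydroxyl equatorial, iodo equatorial): E = 0.00 kcal/mol.
ΔE = 1.29 − 0.00 = 1.29 kcal/mol; chair II is more stable.

1.29 kcal/mol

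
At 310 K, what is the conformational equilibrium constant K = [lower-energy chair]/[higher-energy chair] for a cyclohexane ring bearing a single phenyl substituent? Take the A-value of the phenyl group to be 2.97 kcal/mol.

One chair has the phenyl group axial (E = 2.97 kcal/mol) and the other has it equatorial (E = 0).
ΔG = 2.97 kcal/mol between the two chairs.
K = exp(ΔG/RT) with R = 1.987×10⁻³ kcal mol⁻¹ K⁻¹ and T = 310 K gives K ≈ 124.

K ≈ 124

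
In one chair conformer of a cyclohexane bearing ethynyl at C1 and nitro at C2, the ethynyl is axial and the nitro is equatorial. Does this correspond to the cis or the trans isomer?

cis

C1 and C2 have opposite parity, so their axial bonds point in opposite directions.
With opposite-parity carbons, two substituents on the same face are one axial and one equatorial; opposite faces give both axial or both equatorial.
Here the groups are axial/equatorial → same face → cis.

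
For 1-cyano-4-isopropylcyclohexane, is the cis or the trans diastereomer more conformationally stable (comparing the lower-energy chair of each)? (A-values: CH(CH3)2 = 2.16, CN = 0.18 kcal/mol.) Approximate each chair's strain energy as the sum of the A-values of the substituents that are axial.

At 1,4 positions (parity opposite): cis → (a,e or e,a); trans → (e,e or a,a).
Best chair for cis: E = 0.18 kcal/mol; best chair for trans: E = 0.00 kcal/mol.
The trans isomer is lower by 0.18 kcal/mol.

trans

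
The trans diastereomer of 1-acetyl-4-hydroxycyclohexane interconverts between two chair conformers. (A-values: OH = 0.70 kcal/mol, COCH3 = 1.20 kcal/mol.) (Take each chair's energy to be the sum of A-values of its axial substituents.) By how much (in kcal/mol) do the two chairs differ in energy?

C1 and C4 have opposite parity, so for the trans isomer the two substituents are e,e in one chair and a,a in the other.
Chair I (hydroxyl axial, acetyl axial): E = 1.90 kcal/mol.
Chair II (hydroxyl equatorial, acetyl equatorial): E = 0.00 kcal/mol.
ΔE = 1.90 − 0.00 = 1.90 kcal/mol; chair II is more stable.

1.90 kcal/mol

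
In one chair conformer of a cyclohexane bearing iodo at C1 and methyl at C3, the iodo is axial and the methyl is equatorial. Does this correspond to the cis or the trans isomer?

C1 and C3 have the same parity, so their axial bonds point in the same direction.
With same-parity carbons, two substituents on the same face are both axial or both equatorial; opposite faces give one of each.
Here the groups are axial/equatorial → opposite face → trans.

trans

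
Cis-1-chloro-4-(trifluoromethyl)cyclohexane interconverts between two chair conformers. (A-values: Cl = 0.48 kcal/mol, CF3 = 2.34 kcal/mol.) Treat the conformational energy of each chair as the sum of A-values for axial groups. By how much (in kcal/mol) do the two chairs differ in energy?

1.86 kcal/mol

C1 and C4 have opposite parity, so for the cis isomer the two substituents are one axial and one equatorial in each chair.
Chair I (chloro axial, trifluoromethyl equatorial): E = 0.48 kcal/mol.
Chair II (chloro equatorial, trifluoromethyl axial): E = 2.34 kcal/mol.
ΔE = 2.34 − 0.48 = 1.86 kcal/mol; chair I is more stable.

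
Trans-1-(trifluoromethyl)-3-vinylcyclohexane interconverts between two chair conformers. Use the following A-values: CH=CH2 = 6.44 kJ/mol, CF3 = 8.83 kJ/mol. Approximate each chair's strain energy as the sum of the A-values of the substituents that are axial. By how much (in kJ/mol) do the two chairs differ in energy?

C1 and C3 have the same parity, so for the trans isomer the two substituents are one axial and one equatorial in each chair.
Chair I (vinyl axial, trifluoromethyl equatorial): E = 6.44 kJ/mol.
Chair II (vinyl equatorial, trifluoromethyl axial): E = 8.83 kJ/mol.
ΔE = 8.83 − 6.44 = 2.39 kJ/mol; chair I is more stable.

2.39 kJ/mol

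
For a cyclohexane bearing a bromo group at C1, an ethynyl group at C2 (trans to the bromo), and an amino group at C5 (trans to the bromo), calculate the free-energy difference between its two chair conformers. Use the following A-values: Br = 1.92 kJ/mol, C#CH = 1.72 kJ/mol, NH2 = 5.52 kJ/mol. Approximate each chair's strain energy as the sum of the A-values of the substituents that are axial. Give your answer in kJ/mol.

Chair I (bromo axial, ethynyl axial, amino equatorial): E = 3.64 kJ/mol.
Chair II (bromo equatorial, ethynyl equatorial, amino axial): E = 5.52 kJ/mol.
ΔE = 5.52 − 3.64 = 1.88 kJ/mol; chair I is more stable.

1.88 kJ/mol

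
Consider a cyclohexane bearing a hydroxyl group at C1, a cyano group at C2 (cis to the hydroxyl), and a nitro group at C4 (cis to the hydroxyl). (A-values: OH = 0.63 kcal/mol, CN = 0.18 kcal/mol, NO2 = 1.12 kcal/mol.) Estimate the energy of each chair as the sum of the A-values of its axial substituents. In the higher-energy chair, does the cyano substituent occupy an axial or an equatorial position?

axial

Chair I (hydroxyl axial, cyano equatorial, nitro equatorial): E = 0.63 kcal/mol.
Chair II (hydroxyl equatorial, cyano axial, nitro axial): E = 1.30 kcal/mol.
Chair II is the less stable (higher-energy) conformer, and in that chair the cyano group is axial.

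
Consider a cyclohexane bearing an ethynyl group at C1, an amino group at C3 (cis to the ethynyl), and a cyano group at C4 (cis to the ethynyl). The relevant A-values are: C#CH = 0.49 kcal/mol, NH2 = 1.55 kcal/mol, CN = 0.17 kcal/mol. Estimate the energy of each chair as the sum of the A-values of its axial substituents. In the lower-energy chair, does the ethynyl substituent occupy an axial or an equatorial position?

Chair I (ethynyl axial, amino axial, cyano equatorial): E = 2.04 kcal/mol.
Chair II (ethynyl equatorial, amino equatorial, cyano axial): E = 0.17 kcal/mol.
Chair II is the more stable (lower-energy) conformer, and in that chair the ethynyl group is equatorial.

equatorial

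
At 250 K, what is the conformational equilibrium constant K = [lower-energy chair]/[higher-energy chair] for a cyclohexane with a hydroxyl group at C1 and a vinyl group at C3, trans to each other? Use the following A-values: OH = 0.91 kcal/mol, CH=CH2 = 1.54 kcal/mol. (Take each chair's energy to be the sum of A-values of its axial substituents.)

C1 and C3 have the same parity, so for the trans isomer the two substituents are one axial and one equatorial in each chair.
Chair I (hydroxyl axial, vinyl equatorial): E = 0.91 kcal/mol; chair II (hydroxyl equatorial, vinyl axial): E = 1.54 kcal/mol.
ΔG = 0.63 kcal/mol between the two chairs.
K = exp(ΔG/RT) with R = 1.987×10⁻³ kcal mol⁻¹ K⁻¹ and T = 250 K gives K ≈ 3.55.

K ≈ 3.55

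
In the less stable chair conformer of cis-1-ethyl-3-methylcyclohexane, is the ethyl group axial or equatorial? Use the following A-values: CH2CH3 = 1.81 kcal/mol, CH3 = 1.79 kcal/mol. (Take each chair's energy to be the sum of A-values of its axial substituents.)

C1 and C3 have the same parity, so for the cis isomer the two substituents are e,e in one chair and a,a in the other.
Chair I (ethyl axial, methyl axial): E = 3.60 kcal/mol.
Chair II (ethyl equatorial, methyl equatorial): E = 0.00 kcal/mol.
Chair I is the less stable (higher-energy) conformer, and in that chair the ethyl group is axial.

axial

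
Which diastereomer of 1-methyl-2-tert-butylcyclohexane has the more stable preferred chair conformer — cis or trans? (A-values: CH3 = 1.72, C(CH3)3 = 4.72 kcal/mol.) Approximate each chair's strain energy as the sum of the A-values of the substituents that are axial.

trans

At 1,2 positions (parity opposite): cis → (a,e or e,a); trans → (e,e or a,a).
Best chair for cis: E = 1.72 kcal/mol; best chair for trans: E = 0.00 kcal/mol.
The trans isomer is lower by 1.72 kcal/mol.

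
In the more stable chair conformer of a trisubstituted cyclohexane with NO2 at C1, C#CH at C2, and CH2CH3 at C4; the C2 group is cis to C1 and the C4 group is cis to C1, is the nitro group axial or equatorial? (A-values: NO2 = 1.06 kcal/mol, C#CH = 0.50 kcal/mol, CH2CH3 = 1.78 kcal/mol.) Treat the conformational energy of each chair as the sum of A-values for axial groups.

axial

Chair I (nitro axial, ethynyl equatorial, ethyl equatorial): E = 1.06 kcal/mol.
Chair II (nitro equatorial, ethynyl axial, ethyl axial): E = 2.28 kcal/mol.
Chair I is the more stable (lower-energy) conformer, and in that chair the nitro group is axial.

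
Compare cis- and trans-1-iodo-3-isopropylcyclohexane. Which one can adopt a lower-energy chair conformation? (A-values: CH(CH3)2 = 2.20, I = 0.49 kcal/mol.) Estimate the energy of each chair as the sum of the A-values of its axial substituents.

At 1,3 positions (parity same): cis → (e,e or a,a); trans → (a,e or e,a).
Best chair for cis: E = 0.00 kcal/mol; best chair for trans: E = 0.49 kcal/mol.
The cis isomer is lower by 0.49 kcal/mol.

cis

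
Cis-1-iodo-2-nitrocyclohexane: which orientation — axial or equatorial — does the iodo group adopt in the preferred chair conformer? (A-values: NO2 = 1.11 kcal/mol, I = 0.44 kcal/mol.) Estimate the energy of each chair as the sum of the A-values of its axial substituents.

axial

C1 and C2 have opposite parity, so for the cis isomer the two substituents are one axial and one equatorial in each chair.
Chair I (nitro axial, iodo equatorial): E = 1.11 kcal/mol.
Chair II (nitro equatorial, iodo axial): E = 0.44 kcal/mol.
Chair II is the more stable (lower-energy) conformer, and in that chair the iodo group is axial.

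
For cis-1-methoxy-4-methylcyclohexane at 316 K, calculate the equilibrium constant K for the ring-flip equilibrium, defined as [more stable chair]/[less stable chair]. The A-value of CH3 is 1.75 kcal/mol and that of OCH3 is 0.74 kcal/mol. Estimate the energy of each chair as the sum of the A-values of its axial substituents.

C1 and C4 have opposite parity, so for the cis isomer the two substituents are one axial and one equatorial in each chair.
Chair I (methyl axial, methoxy equatorial): E = 1.75 kcal/mol; chair II (methyl equatorial, methoxy axial): E = 0.74 kcal/mol.
ΔG = 1.01 kcal/mol between the two chairs.
K = exp(ΔG/RT) with R = 1.987×10⁻³ kcal mol⁻¹ K⁻¹ and T = 316 K gives K ≈ 5.

K ≈ 5.00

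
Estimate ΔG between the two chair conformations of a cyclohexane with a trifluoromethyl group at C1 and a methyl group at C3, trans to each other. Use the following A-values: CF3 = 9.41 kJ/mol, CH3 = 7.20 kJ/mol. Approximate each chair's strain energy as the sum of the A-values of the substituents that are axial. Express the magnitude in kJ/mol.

2.21 kJ/mol

C1 and C3 have the same parity, so for the trans isomer the two substituents are one axial and one equatorial in each chair.
Chair I (trifluoromethyl axial, methyl equatorial): E = 9.41 kJ/mol.
Chair II (trifluoromethyl equatorial, methyl axial): E = 7.20 kJ/mol.
ΔE = 9.41 − 7.20 = 2.21 kJ/mol; chair II is more stable.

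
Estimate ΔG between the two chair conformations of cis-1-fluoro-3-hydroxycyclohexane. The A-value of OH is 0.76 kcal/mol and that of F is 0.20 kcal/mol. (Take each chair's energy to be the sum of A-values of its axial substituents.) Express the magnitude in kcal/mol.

C1 and C3 have the same parity, so for the cis isomer the two substituents are e,e in one chair and a,a in the other.
Chair I (hydroxyl axial, fluoro axial): E = 0.96 kcal/mol.
Chair II (hydroxyl equatorial, fluoro equatorial): E = 0.00 kcal/mol.
ΔE = 0.96 − 0.00 = 0.96 kcal/mol; chair II is more stable.

0.96 kcal/mol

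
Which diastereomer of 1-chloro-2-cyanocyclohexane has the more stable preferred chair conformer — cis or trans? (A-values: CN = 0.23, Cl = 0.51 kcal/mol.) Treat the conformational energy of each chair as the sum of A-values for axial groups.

At 1,2 positions (parity opposite): cis → (a,e or e,a); trans → (e,e or a,a).
Best chair for cis: E = 0.23 kcal/mol; best chair for trans: E = 0.00 kcal/mol.
The trans isomer is lower by 0.23 kcal/mol.

trans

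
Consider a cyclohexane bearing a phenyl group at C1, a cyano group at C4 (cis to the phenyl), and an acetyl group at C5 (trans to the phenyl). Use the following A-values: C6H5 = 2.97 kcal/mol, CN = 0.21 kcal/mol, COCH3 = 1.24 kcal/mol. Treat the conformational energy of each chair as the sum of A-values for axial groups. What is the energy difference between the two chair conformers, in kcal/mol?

Chair I (phenyl axial, cyano equatorial, acetyl equatorial): E = 2.97 kcal/mol.
Chair II (phenyl equatorial, cyano axial, acetyl axial): E = 1.45 kcal/mol.
ΔE = 2.97 − 1.45 = 1.52 kcal/mol; chair II is more stable.

1.52 kcal/mol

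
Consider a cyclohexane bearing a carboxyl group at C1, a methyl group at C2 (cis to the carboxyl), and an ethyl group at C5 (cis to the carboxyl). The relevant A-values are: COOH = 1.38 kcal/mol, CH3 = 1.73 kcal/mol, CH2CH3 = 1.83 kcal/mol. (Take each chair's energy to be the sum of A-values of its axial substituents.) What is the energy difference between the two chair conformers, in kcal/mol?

Chair I (carboxyl axial, methyl equatorial, ethyl axial): E = 3.21 kcal/mol.
Chair II (carboxyl equatorial, methyl axial, ethyl equatorial): E = 1.73 kcal/mol.
ΔE = 3.21 − 1.73 = 1.48 kcal/mol; chair II is more stable.

1.48 kcal/mol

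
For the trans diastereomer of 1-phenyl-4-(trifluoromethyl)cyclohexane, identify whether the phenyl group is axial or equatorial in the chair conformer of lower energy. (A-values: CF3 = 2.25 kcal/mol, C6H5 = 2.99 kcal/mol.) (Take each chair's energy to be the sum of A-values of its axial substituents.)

equatorial

C1 and C4 have opposite parity, so for the trans isomer the two substituents are e,e in one chair and a,a in the other.
Chair I (trifluoromethyl axial, phenyl axial): E = 5.24 kcal/mol.
Chair II (trifluoromethyl equatorial, phenyl equatorial): E = 0.00 kcal/mol.
Chair II is the more stable (lower-energy) conformer, and in that chair the phenyl group is equatorial.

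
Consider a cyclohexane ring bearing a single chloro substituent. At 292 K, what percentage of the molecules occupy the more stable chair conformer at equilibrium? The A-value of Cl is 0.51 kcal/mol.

One chair has the chloro group axial (E = 0.51 kcal/mol) and the other has it equatorial (E = 0).
ΔG = 0.51 kcal/mol between the two chairs.
K = exp(ΔG/RT) with R = 1.987×10⁻³ kcal mol⁻¹ K⁻¹ and T = 292 K gives K ≈ 2.41.
Fraction in the lower-energy chair = K/(K+1) = 70.7%.

70.7%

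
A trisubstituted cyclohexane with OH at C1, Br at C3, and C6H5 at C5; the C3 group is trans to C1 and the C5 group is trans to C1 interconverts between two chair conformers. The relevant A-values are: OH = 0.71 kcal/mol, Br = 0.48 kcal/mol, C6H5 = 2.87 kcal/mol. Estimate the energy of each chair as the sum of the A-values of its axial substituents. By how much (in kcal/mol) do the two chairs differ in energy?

2.64 kcal/mol

Chair I (hydroxyl axial, bromo equatorial, phenyl equatorial): E = 0.71 kcal/mol.
Chair II (hydroxyl equatorial, bromo axial, phenyl axial): E = 3.35 kcal/mol.
ΔE = 3.35 − 0.71 = 2.64 kcal/mol; chair I is more stable.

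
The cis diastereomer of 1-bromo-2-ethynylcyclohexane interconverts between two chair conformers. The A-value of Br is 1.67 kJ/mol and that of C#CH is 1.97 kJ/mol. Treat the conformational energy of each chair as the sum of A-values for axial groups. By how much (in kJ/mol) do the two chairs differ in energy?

0.30 kJ/mol

C1 and C2 have opposite parity, so for the cis isomer the two substituents are one axial and one equatorial in each chair.
Chair I (bromo axial, ethynyl equatorial): E = 1.67 kJ/mol.
Chair II (bromo equatorial, ethynyl axial): E = 1.97 kJ/mol.
ΔE = 1.97 − 1.67 = 0.30 kJ/mol; chair I is more stable.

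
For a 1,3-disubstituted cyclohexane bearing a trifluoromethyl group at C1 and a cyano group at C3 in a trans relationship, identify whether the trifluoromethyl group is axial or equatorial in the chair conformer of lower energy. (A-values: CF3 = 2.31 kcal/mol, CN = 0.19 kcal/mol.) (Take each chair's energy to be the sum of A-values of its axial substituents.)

equatorial

C1 and C3 have the same parity, so for the trans isomer the two substituents are one axial and one equatorial in each chair.
Chair I (trifluoromethyl axial, cyano equatorial): E = 2.31 kcal/mol.
Chair II (trifluoromethyl equatorial, cyano axial): E = 0.19 kcal/mol.
Chair II is the more stable (lower-energy) conformer, and in that chair the trifluoromethyl group is equatorial.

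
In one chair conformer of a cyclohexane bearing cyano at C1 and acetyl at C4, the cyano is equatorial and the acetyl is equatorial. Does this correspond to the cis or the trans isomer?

trans

C1 and C4 have opposite parity, so their axial bonds point in opposite directions.
With opposite-parity carbons, two substituents on the same face are one axial and one equatorial; opposite faces give both axial or both equatorial.
Here the groups are equatorial/equatorial → opposite face → trans.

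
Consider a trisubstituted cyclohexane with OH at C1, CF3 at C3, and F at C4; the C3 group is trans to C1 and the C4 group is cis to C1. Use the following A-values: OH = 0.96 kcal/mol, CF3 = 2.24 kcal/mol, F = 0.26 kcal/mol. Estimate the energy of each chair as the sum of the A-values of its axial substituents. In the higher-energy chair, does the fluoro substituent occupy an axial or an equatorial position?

axial

Chair I (hydroxyl axial, trifluoromethyl equatorial, fluoro equatorial): E = 0.96 kcal/mol.
Chair II (hydroxyl equatorial, trifluoromethyl axial, fluoro axial): E = 2.50 kcal/mol.
Chair II is the less stable (higher-energy) conformer, and in that chair the fluoro group is axial.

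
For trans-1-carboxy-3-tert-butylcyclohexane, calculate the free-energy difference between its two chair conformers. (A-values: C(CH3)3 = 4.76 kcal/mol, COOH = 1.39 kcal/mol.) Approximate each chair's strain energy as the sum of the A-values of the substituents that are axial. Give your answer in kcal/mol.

3.37 kcal/mol

C1 and C3 have the same parity, so for the trans isomer the two substituents are one axial and one equatorial in each chair.
Chair I (tert-butyl axial, carboxyl equatorial): E = 4.76 kcal/mol.
Chair II (tert-butyl equatorial, carboxyl axial): E = 1.39 kcal/mol.
ΔE = 4.76 − 1.39 = 3.37 kcal/mol; chair II is more stable.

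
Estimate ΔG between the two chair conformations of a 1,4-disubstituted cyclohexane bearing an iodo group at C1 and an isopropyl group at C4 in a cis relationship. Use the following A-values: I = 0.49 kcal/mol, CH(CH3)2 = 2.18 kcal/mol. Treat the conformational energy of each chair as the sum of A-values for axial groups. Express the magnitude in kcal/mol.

1.69 kcal/mol

C1 and C4 have opposite parity, so for the cis isomer the two substituents are one axial and one equatorial in each chair.
Chair I (iodo axial, isopropyl equatorial): E = 0.49 kcal/mol.
Chair II (iodo equatorial, isopropyl axial): E = 2.18 kcal/mol.
ΔE = 2.18 − 0.49 = 1.69 kcal/mol; chair I is more stable.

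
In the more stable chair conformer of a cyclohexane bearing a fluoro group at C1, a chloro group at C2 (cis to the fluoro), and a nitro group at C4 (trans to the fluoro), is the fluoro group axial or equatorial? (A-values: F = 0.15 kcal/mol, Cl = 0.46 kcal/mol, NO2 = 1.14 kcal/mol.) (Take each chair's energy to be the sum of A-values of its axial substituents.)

equatorial

Chair I (fluoro axial, chloro equatorial, nitro axial): E = 1.29 kcal/mol.
Chair II (fluoro equatorial, chloro axial, nitro equatorial): E = 0.46 kcal/mol.
Chair II is the more stable (lower-energy) conformer, and in that chair the fluoro group is equatorial.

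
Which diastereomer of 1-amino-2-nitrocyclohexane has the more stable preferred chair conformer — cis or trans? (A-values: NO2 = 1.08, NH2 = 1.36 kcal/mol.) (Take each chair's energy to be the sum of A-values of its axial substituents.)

At 1,2 positions (parity opposite): cis → (a,e or e,a); trans → (e,e or a,a).
Best chair for cis: E = 1.08 kcal/mol; best chair for trans: E = 0.00 kcal/mol.
The trans isomer is lower by 1.08 kcal/mol.

trans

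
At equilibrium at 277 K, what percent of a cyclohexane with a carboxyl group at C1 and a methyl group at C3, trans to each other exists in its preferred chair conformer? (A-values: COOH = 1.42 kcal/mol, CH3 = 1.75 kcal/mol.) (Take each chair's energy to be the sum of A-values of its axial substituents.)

64.6%

C1 and C3 have the same parity, so for the trans isomer the two substituents are one axial and one equatorial in each chair.
Chair I (carboxyl axial, methyl equatorial): E = 1.42 kcal/mol; chair II (carboxyl equatorial, methyl axial): E = 1.75 kcal/mol.
ΔG = 0.33 kcal/mol between the two chairs.
K = exp(ΔG/RT) with R = 1.987×10⁻³ kcal mol⁻¹ K⁻¹ and T = 277 K gives K ≈ 1.82.
Fraction in the lower-energy chair = K/(K+1) = 64.6%.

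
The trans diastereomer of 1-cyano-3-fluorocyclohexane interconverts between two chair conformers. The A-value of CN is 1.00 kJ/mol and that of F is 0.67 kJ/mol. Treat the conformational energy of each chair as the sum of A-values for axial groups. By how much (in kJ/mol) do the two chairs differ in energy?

C1 and C3 have the same parity, so for the trans isomer the two substituents are one axial and one equatorial in each chair.
Chair I (cyano axial, fluoro equatorial): E = 1.00 kJ/mol.
Chair II (cyano equatorial, fluoro axial): E = 0.67 kJ/mol.
ΔE = 1.00 − 0.67 = 0.33 kJ/mol; chair II is more stable.

0.33 kJ/mol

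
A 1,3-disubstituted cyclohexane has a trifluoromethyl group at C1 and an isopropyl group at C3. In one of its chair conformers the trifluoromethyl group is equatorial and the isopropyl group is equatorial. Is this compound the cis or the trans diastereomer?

C1 and C3 have the same parity, so their axial bonds point in the same direction.
With same-parity carbons, two substituents on the same face are both axial or both equatorial; opposite faces give one of each.
Here the groups are equatorial/equatorial → same face → cis.

cis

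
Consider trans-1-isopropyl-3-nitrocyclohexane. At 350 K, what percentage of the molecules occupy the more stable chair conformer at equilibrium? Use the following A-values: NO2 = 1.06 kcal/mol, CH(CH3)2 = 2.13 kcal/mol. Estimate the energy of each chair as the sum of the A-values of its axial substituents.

C1 and C3 have the same parity, so for the trans isomer the two substituents are one axial and one equatorial in each chair.
Chair I (nitro axial, isopropyl equatorial): E = 1.06 kcal/mol; chair II (nitro equatorial, isopropyl axial): E = 2.13 kcal/mol.
ΔG = 1.07 kcal/mol between the two chairs.
K = exp(ΔG/RT) with R = 1.987×10⁻³ kcal mol⁻¹ K⁻¹ and T = 350 K gives K ≈ 4.66.
Fraction in the lower-energy chair = K/(K+1) = 82.3%.

82.3%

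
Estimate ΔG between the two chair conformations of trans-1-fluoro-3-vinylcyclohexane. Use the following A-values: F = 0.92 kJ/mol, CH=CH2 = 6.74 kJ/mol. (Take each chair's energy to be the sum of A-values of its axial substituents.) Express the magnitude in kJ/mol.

C1 and C3 have the same parity, so for the trans isomer the two substituents are one axial and one equatorial in each chair.
Chair I (fluoro axial, vinyl equatorial): E = 0.92 kJ/mol.
Chair II (fluoro equatorial, vinyl axial): E = 6.74 kJ/mol.
ΔE = 6.74 − 0.92 = 5.82 kJ/mol; chair I is more stable.

5.82 kJ/mol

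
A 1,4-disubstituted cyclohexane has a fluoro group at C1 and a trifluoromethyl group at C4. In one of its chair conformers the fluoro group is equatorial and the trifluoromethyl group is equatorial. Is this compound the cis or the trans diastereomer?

C1 and C4 have opposite parity, so their axial bonds point in opposite directions.
With opposite-parity carbons, two substituents on the same face are one axial and one equatorial; opposite faces give both axial or both equatorial.
Here the groups are equatorial/equatorial → opposite face → trans.

trans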